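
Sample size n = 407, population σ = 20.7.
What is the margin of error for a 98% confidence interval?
Margin of error = 2.39

Margin of error = z* · σ/√n
= 2.326 · 20.7/√407
= 2.326 · 20.7/20.1742
= 2.39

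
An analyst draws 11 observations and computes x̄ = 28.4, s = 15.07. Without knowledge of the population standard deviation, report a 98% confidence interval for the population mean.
(15.84, 40.96)

t-interval (σ unknown):
df = n - 1 = 10
t* = 2.764 for 98% confidence

Margin of error = t* · s/√n = 2.764 · 15.07/√11 = 12.56

CI: (15.84, 40.96)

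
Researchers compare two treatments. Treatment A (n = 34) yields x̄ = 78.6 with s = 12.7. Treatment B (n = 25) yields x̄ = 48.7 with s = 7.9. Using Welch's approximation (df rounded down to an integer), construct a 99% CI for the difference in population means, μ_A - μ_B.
(22.72, 37.08)

Difference: x̄₁ - x̄₂ = 29.90
SE = √(s₁²/n₁ + s₂²/n₂) = √(12.7²/34 + 7.9²/25) = 2.6908
df = 55.67 → 55 (Welch–Satterthwaite, rounded down)
t* = 2.668

CI: 29.90 ± 2.668 · 2.6908 = 29.90 ± 7.18 = (22.72, 37.08)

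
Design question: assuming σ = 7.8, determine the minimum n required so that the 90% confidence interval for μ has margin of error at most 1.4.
n ≥ 84

For margin E ≤ 1.4:
n ≥ (z* · σ / E)²
n ≥ (1.645 · 7.8 / 1.4)²
n ≥ 84.00

Minimum n = 84 (rounding up)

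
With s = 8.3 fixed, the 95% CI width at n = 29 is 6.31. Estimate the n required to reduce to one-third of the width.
n ≈ 261

CI width ∝ 1/√n
To reduce width by factor 3, need √n to grow by 3 → need 3² = 9 times as many samples.

Current: n = 29, width = 6.31
New: n = 261, width ≈ 2.02

Width reduced by factor of 6.31/2.02 = 3.12.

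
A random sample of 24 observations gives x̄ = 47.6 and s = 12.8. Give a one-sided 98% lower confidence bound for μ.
μ ≥ 41.91

Lower bound (one-sided):
t* = 2.177 (one-sided for 98%)
Lower bound = x̄ - t* · s/√n = 47.6 - 2.177 · 12.8/√24 = 41.91

We are 98% confident that μ ≥ 41.91.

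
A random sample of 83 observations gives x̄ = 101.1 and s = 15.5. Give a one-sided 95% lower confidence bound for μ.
μ ≥ 98.27

Lower bound (one-sided):
t* = 1.664 (one-sided for 95%)
Lower bound = x̄ - t* · s/√n = 101.1 - 1.664 · 15.5/√83 = 98.27

We are 95% confident that μ ≥ 98.27.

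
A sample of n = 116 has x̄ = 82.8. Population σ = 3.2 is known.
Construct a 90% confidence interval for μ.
(82.31, 83.29)

z-interval (σ known):
z* = 1.645 for 90% confidence

Margin of error = z* · σ/√n = 1.645 · 3.2/√116 = 0.49

CI: (82.8 - 0.49, 82.8 + 0.49) = (82.31, 83.29)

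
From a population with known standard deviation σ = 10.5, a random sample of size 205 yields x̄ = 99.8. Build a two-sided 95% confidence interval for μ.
(98.36, 101.24)

z-interval (σ known):
z* = 1.960 for 95% confidence

Margin of error = z* · σ/√n = 1.960 · 10.5/√205 = 1.44

CI: (99.8 - 1.44, 99.8 + 1.44) = (98.36, 101.24)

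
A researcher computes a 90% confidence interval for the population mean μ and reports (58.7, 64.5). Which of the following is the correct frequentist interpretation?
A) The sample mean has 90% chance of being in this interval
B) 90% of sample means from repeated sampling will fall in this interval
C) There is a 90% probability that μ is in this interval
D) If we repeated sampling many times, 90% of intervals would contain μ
D

A) Wrong — x̄ is observed and sits in the interval by construction.
B) Wrong — coverage applies to intervals containing μ, not to future x̄ values.
C) Wrong — μ is fixed; the randomness lives in the interval, not in μ.
D) Correct — this is the frequentist long-run coverage interpretation.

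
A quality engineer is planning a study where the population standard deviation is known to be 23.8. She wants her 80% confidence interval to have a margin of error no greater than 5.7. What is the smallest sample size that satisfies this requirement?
n ≥ 29

For margin E ≤ 5.7:
n ≥ (z* · σ / E)²
n ≥ (1.282 · 23.8 / 5.7)²
n ≥ 28.65

Minimum n = 29 (rounding up)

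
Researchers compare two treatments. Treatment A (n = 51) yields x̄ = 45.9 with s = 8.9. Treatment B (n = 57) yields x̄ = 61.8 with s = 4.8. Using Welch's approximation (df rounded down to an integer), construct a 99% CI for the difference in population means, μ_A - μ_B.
(-19.60, -12.20)

Difference: x̄₁ - x̄₂ = -15.90
SE = √(s₁²/n₁ + s₂²/n₂) = √(8.9²/51 + 4.8²/57) = 1.3991
df = 74.88 → 74 (Welch–Satterthwaite, rounded down)
t* = 2.644

CI: -15.90 ± 2.644 · 1.3991 = -15.90 ± 3.70 = (-19.60, -12.20)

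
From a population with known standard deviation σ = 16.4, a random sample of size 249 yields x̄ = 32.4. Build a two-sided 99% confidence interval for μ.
(29.72, 35.08)

z-interval (σ known):
z* = 2.576 for 99% confidence

Margin of error = z* · σ/√n = 2.576 · 16.4/√249 = 2.68

CI: (32.4 - 2.68, 32.4 + 2.68) = (29.72, 35.08)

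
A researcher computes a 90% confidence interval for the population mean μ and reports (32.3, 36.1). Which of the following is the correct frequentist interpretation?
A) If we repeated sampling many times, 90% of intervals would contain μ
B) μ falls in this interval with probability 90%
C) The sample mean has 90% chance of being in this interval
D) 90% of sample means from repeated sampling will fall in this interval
A

A) Correct — this is the frequentist long-run coverage interpretation.
B) Wrong — μ is fixed; the randomness lives in the interval, not in μ.
C) Wrong — x̄ is observed and sits in the interval by construction.
D) Wrong — coverage applies to intervals containing μ, not to future x̄ values.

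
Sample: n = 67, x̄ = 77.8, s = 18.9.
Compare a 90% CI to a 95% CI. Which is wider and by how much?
95% CI is wider by 1.52

df = 66
90% CI: t* = 1.668, (73.95, 81.65), width = 2 · t* · s/√n = 7.70
95% CI: t* = 1.997, (73.19, 82.41), width = 2 · t* · s/√n = 9.22

The 95% CI is wider by 9.22 - 7.70 = 1.52.
Higher confidence requires a wider interval.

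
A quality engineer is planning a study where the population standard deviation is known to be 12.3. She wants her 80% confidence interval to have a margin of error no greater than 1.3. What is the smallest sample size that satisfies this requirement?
n ≥ 148

For margin E ≤ 1.3:
n ≥ (z* · σ / E)²
n ≥ (1.282 · 12.3 / 1.3)²
n ≥ 147.13

Minimum n = 148 (rounding up)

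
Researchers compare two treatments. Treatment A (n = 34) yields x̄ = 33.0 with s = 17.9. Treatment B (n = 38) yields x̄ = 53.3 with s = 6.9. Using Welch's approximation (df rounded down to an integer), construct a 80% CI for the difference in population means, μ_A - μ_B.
(-24.56, -16.04)

Difference: x̄₁ - x̄₂ = -20.30
SE = √(s₁²/n₁ + s₂²/n₂) = √(17.9²/34 + 6.9²/38) = 3.2675
df = 41.70 → 41 (Welch–Satterthwaite, rounded down)
t* = 1.303

CI: -20.30 ± 1.303 · 3.2675 = -20.30 ± 4.26 = (-24.56, -16.04)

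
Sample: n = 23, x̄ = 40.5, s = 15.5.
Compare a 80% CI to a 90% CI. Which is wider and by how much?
90% CI is wider by 2.56

df = 22
80% CI: t* = 1.321, (36.23, 44.77), width = 2 · t* · s/√n = 8.54
90% CI: t* = 1.717, (34.95, 46.05), width = 2 · t* · s/√n = 11.10

The 90% CI is wider by 11.10 - 8.54 = 2.56.
Higher confidence requires a wider interval.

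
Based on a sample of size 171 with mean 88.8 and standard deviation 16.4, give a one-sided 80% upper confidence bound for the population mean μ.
μ ≤ 89.86

Upper bound (one-sided):
t* = 0.844 (one-sided for 80%)
Upper bound = x̄ + t* · s/√n = 88.8 + 0.844 · 16.4/√171 = 89.86

We are 80% confident that μ ≤ 89.86.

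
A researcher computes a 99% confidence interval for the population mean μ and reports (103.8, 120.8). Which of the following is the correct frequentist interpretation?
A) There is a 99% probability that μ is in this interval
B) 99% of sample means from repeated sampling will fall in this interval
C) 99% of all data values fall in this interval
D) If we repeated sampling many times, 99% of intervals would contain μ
D

A) Wrong — μ is fixed; the randomness lives in the interval, not in μ.
B) Wrong — coverage applies to intervals containing μ, not to future x̄ values.
C) Wrong — a CI is about the parameter μ, not individual data values.
D) Correct — this is the frequentist long-run coverage interpretation.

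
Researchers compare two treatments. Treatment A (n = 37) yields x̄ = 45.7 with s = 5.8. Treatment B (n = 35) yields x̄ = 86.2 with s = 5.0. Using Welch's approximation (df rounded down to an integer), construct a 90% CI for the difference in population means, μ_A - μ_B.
(-42.62, -38.38)

Difference: x̄₁ - x̄₂ = -40.50
SE = √(s₁²/n₁ + s₂²/n₂) = √(5.8²/37 + 5.0²/35) = 1.2742
df = 69.42 → 69 (Welch–Satterthwaite, rounded down)
t* = 1.667

CI: -40.50 ± 1.667 · 1.2742 = -40.50 ± 2.12 = (-42.62, -38.38)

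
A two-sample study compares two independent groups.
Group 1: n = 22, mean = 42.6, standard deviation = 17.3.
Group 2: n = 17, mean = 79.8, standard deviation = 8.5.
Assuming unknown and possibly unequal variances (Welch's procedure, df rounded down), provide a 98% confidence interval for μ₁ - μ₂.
(-47.55, -26.85)

Difference: x̄₁ - x̄₂ = -37.20
SE = √(s₁²/n₁ + s₂²/n₂) = √(17.3²/22 + 8.5²/17) = 4.2254
df = 32.06 → 32 (Welch–Satterthwaite, rounded down)
t* = 2.449

CI: -37.20 ± 2.449 · 4.2254 = -37.20 ± 10.35 = (-47.55, -26.85)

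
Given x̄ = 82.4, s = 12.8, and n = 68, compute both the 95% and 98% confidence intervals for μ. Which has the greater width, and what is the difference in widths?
98% CI is wider by 1.20

df = 67
95% CI: t* = 1.996, (79.30, 85.50), width = 2 · t* · s/√n = 6.20
98% CI: t* = 2.383, (78.70, 86.10), width = 2 · t* · s/√n = 7.40

The 98% CI is wider by 7.40 - 6.20 = 1.20.
Higher confidence requires a wider interval.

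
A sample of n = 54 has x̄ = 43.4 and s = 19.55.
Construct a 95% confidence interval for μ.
(38.06, 48.74)

t-interval (σ unknown):
df = n - 1 = 53
t* = 2.006 for 95% confidence

Margin of error = t* · s/√n = 2.006 · 19.55/√54 = 5.34

CI: (38.06, 48.74)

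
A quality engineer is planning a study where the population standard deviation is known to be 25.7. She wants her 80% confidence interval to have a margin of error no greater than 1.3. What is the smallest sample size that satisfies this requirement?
n ≥ 643

For margin E ≤ 1.3:
n ≥ (z* · σ / E)²
n ≥ (1.282 · 25.7 / 1.3)²
n ≥ 642.33

Minimum n = 643 (rounding up)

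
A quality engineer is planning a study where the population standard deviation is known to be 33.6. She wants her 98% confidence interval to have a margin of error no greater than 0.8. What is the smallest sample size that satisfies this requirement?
n ≥ 9544

For margin E ≤ 0.8:
n ≥ (z* · σ / E)²
n ≥ (2.326 · 33.6 / 0.8)²
n ≥ 9543.73

Minimum n = 9544 (rounding up)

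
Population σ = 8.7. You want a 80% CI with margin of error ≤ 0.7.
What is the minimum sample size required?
n ≥ 254

For margin E ≤ 0.7:
n ≥ (z* · σ / E)²
n ≥ (1.282 · 8.7 / 0.7)²
n ≥ 253.87

Minimum n = 254 (rounding up)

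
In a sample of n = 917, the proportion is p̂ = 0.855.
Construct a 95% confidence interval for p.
(0.832, 0.878)

Proportion CI:
SE = √(p̂(1-p̂)/n) = √(0.855 · 0.145 / 917) = 0.01163

z* = 1.960
Margin = z* · SE = 1.960 · 0.01163 = 0.0228

CI: 0.855 ± 0.0228 = (0.832, 0.878)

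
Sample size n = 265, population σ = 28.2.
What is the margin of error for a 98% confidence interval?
Margin of error = 4.03

Margin of error = z* · σ/√n
= 2.326 · 28.2/√265
= 2.326 · 28.2/16.2788
= 4.03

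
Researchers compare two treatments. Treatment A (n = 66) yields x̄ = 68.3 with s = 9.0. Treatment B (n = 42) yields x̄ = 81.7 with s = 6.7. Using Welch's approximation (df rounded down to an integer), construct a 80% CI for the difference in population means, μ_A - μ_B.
(-15.35, -11.45)

Difference: x̄₁ - x̄₂ = -13.40
SE = √(s₁²/n₁ + s₂²/n₂) = √(9.0²/66 + 6.7²/42) = 1.5153
df = 103.30 → 103 (Welch–Satterthwaite, rounded down)
t* = 1.290

CI: -13.40 ± 1.290 · 1.5153 = -13.40 ± 1.95 = (-15.35, -11.45)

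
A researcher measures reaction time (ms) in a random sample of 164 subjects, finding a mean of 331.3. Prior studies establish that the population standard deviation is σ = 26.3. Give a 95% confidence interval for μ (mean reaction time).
(327.27, 335.33)

z-interval (σ known):
z* = 1.960 for 95% confidence

Margin of error = z* · σ/√n = 1.960 · 26.3/√164 = 4.03

CI: (331.3 - 4.03, 331.3 + 4.03) = (327.27, 335.33)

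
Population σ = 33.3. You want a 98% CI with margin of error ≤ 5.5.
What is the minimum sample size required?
n ≥ 199

For margin E ≤ 5.5:
n ≥ (z* · σ / E)²
n ≥ (2.326 · 33.3 / 5.5)²
n ≥ 198.33

Minimum n = 199 (rounding up)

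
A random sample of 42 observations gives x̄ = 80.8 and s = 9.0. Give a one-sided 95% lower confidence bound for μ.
μ ≥ 78.46

Lower bound (one-sided):
t* = 1.683 (one-sided for 95%)
Lower bound = x̄ - t* · s/√n = 80.8 - 1.683 · 9.0/√42 = 78.46

We are 95% confident that μ ≥ 78.46.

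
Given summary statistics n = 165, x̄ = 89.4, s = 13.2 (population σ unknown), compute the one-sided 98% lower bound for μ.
μ ≥ 87.27

Lower bound (one-sided):
t* = 2.070 (one-sided for 98%)
Lower bound = x̄ - t* · s/√n = 89.4 - 2.070 · 13.2/√165 = 87.27

We are 98% confident that μ ≥ 87.27.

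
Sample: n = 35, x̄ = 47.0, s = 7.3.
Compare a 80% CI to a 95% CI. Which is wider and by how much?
95% CI is wider by 1.78

df = 34
80% CI: t* = 1.307, (45.39, 48.61), width = 2 · t* · s/√n = 3.23
95% CI: t* = 2.032, (44.49, 49.51), width = 2 · t* · s/√n = 5.01

The 95% CI is wider by 5.01 - 3.23 = 1.78.
Higher confidence requires a wider interval.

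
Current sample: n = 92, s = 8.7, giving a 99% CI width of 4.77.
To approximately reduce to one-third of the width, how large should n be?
n ≈ 828

CI width ∝ 1/√n
To reduce width by factor 3, need √n to grow by 3 → need 3² = 9 times as many samples.

Current: n = 92, width = 4.77
New: n = 828, width ≈ 1.56

Width reduced by factor of 4.77/1.56 = 3.06.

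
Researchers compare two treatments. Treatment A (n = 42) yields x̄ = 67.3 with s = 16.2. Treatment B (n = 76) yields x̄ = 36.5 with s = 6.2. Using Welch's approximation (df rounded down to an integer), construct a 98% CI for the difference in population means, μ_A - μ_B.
(24.54, 37.06)

Difference: x̄₁ - x̄₂ = 30.80
SE = √(s₁²/n₁ + s₂²/n₂) = √(16.2²/42 + 6.2²/76) = 2.5989
df = 47.74 → 47 (Welch–Satterthwaite, rounded down)
t* = 2.408

CI: 30.80 ± 2.408 · 2.5989 = 30.80 ± 6.26 = (24.54, 37.06)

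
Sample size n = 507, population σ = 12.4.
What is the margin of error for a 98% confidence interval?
Margin of error = 1.28

Margin of error = z* · σ/√n
= 2.326 · 12.4/√507
= 2.326 · 12.4/22.5167
= 1.28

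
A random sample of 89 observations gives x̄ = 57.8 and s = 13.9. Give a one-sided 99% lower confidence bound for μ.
μ ≥ 54.31

Lower bound (one-sided):
t* = 2.369 (one-sided for 99%)
Lower bound = x̄ - t* · s/√n = 57.8 - 2.369 · 13.9/√89 = 54.31

We are 99% confident that μ ≥ 54.31.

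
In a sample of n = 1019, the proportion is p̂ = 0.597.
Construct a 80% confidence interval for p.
(0.577, 0.617)

Proportion CI:
SE = √(p̂(1-p̂)/n) = √(0.597 · 0.403 / 1019) = 0.01537

z* = 1.282
Margin = z* · SE = 1.282 · 0.01537 = 0.0197

CI: 0.597 ± 0.0197 = (0.577, 0.617)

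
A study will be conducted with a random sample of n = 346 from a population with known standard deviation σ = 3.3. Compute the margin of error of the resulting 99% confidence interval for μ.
Margin of error = 0.46

Margin of error = z* · σ/√n
= 2.576 · 3.3/√346
= 2.576 · 3.3/18.6011
= 0.46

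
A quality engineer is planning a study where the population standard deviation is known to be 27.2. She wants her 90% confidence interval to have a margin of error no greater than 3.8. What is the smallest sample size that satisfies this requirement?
n ≥ 139

For margin E ≤ 3.8:
n ≥ (z* · σ / E)²
n ≥ (1.645 · 27.2 / 3.8)²
n ≥ 138.64

Minimum n = 139 (rounding up)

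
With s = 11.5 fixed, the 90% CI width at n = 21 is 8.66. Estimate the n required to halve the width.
n ≈ 84

CI width ∝ 1/√n
To reduce width by factor 2, need √n to grow by 2 → need 2² = 4 times as many samples.

Current: n = 21, width = 8.66
New: n = 84, width ≈ 4.17

Width reduced by factor of 8.66/4.17 = 2.08.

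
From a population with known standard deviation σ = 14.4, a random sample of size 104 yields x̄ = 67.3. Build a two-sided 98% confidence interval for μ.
(64.02, 70.58)

z-interval (σ known):
z* = 2.326 for 98% confidence

Margin of error = z* · σ/√n = 2.326 · 14.4/√104 = 3.28

CI: (67.3 - 3.28, 67.3 + 3.28) = (64.02, 70.58)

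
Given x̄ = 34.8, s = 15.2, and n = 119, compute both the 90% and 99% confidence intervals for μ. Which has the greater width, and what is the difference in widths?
99% CI is wider by 2.68

df = 118
90% CI: t* = 1.658, (32.49, 37.11), width = 2 · t* · s/√n = 4.62
99% CI: t* = 2.618, (31.15, 38.45), width = 2 · t* · s/√n = 7.30

The 99% CI is wider by 7.30 - 4.62 = 2.68.
Higher confidence requires a wider interval.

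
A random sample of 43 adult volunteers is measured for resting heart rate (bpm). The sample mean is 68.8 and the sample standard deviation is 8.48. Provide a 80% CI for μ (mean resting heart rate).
(67.12, 70.48)

t-interval (σ unknown):
df = n - 1 = 42
t* = 1.302 for 80% confidence

Margin of error = t* · s/√n = 1.302 · 8.48/√43 = 1.68

CI: (67.12, 70.48)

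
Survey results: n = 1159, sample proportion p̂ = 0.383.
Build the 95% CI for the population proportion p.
(0.355, 0.411)

Proportion CI:
SE = √(p̂(1-p̂)/n) = √(0.383 · 0.617 / 1159) = 0.01428

z* = 1.960
Margin = z* · SE = 1.960 · 0.01428 = 0.0280

CI: 0.383 ± 0.0280 = (0.355, 0.411)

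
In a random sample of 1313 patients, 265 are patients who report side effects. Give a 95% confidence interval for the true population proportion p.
(0.180, 0.224)

Proportion CI:
p̂ = 265/1313 = 0.20183
SE = √(p̂(1-p̂)/n) = √(0.20183 · 0.79817 / 1313) = 0.01108

z* = 1.960
Margin = z* · SE = 1.960 · 0.01108 = 0.0217

CI: 0.20183 ± 0.0217 = (0.180, 0.224)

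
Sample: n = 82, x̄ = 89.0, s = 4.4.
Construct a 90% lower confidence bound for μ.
μ ≥ 88.37

Lower bound (one-sided):
t* = 1.292 (one-sided for 90%)
Lower bound = x̄ - t* · s/√n = 89.0 - 1.292 · 4.4/√82 = 88.37

We are 90% confident that μ ≥ 88.37.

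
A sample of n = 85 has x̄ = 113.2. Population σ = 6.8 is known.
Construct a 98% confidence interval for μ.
(111.48, 114.92)

z-interval (σ known):
z* = 2.326 for 98% confidence

Margin of error = z* · σ/√n = 2.326 · 6.8/√85 = 1.72

CI: (113.2 - 1.72, 113.2 + 1.72) = (111.48, 114.92)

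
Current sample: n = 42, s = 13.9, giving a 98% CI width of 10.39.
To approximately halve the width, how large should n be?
n ≈ 168

CI width ∝ 1/√n
To reduce width by factor 2, need √n to grow by 2 → need 2² = 4 times as many samples.

Current: n = 42, width = 10.39
New: n = 168, width ≈ 5.04

Width reduced by factor of 10.39/5.04 = 2.06.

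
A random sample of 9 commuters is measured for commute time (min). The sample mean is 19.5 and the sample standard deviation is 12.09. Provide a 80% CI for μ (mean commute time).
(13.87, 25.13)

t-interval (σ unknown):
df = n - 1 = 8
t* = 1.397 for 80% confidence

Margin of error = t* · s/√n = 1.397 · 12.09/√9 = 5.63

CI: (13.87, 25.13)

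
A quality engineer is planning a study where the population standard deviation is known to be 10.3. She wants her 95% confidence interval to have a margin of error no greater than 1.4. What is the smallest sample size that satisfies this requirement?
n ≥ 208

For margin E ≤ 1.4:
n ≥ (z* · σ / E)²
n ≥ (1.960 · 10.3 / 1.4)²
n ≥ 207.94

Minimum n = 208 (rounding up)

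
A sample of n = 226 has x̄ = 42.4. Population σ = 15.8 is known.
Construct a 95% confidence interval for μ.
(40.34, 44.46)

z-interval (σ known):
z* = 1.960 for 95% confidence

Margin of error = z* · σ/√n = 1.960 · 15.8/√226 = 2.06

CI: (42.4 - 2.06, 42.4 + 2.06) = (40.34, 44.46)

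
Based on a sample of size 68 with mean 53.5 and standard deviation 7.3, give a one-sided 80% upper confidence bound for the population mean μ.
μ ≤ 54.25

Upper bound (one-sided):
t* = 0.847 (one-sided for 80%)
Upper bound = x̄ + t* · s/√n = 53.5 + 0.847 · 7.3/√68 = 54.25

We are 80% confident that μ ≤ 54.25.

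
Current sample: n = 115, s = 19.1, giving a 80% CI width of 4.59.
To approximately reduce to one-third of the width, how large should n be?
n ≈ 1035

CI width ∝ 1/√n
To reduce width by factor 3, need √n to grow by 3 → need 3² = 9 times as many samples.

Current: n = 115, width = 4.59
New: n = 1035, width ≈ 1.52

Width reduced by factor of 4.59/1.52 = 3.02.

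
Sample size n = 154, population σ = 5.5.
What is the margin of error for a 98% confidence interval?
Margin of error = 1.03

Margin of error = z* · σ/√n
= 2.326 · 5.5/√154
= 2.326 · 5.5/12.4097
= 1.03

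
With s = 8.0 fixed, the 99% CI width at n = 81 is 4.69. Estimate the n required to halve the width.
n ≈ 324

CI width ∝ 1/√n
To reduce width by factor 2, need √n to grow by 2 → need 2² = 4 times as many samples.

Current: n = 81, width = 4.69
New: n = 324, width ≈ 2.30

Width reduced by factor of 4.69/2.30 = 2.04.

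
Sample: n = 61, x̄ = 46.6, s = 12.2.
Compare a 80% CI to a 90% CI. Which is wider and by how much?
90% CI is wider by 1.17

df = 60
80% CI: t* = 1.296, (44.58, 48.62), width = 2 · t* · s/√n = 4.05
90% CI: t* = 1.671, (43.99, 49.21), width = 2 · t* · s/√n = 5.22

The 90% CI is wider by 5.22 - 4.05 = 1.17.
Higher confidence requires a wider interval.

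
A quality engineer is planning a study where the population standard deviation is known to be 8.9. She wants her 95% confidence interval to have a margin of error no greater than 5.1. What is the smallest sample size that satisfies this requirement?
n ≥ 12

For margin E ≤ 5.1:
n ≥ (z* · σ / E)²
n ≥ (1.960 · 8.9 / 5.1)²
n ≥ 11.70

Minimum n = 12 (rounding up)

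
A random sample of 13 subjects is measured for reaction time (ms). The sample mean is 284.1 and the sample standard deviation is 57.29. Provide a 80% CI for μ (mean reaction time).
(262.55, 305.65)

t-interval (σ unknown):
df = n - 1 = 12
t* = 1.356 for 80% confidence

Margin of error = t* · s/√n = 1.356 · 57.29/√13 = 21.55

CI: (262.55, 305.65)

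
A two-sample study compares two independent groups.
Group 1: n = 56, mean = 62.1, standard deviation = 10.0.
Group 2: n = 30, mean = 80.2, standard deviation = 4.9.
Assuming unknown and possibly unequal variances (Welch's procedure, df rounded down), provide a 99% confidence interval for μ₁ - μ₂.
(-22.34, -13.86)

Difference: x̄₁ - x̄₂ = -18.10
SE = √(s₁²/n₁ + s₂²/n₂) = √(10.0²/56 + 4.9²/30) = 1.6081
df = 83.53 → 83 (Welch–Satterthwaite, rounded down)
t* = 2.636

CI: -18.10 ± 2.636 · 1.6081 = -18.10 ± 4.24 = (-22.34, -13.86)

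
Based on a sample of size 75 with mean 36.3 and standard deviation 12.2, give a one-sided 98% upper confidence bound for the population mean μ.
μ ≤ 39.25

Upper bound (one-sided):
t* = 2.091 (one-sided for 98%)
Upper bound = x̄ + t* · s/√n = 36.3 + 2.091 · 12.2/√75 = 39.25

We are 98% confident that μ ≤ 39.25.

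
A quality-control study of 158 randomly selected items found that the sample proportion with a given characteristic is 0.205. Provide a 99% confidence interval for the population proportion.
(0.122, 0.288)

Proportion CI:
SE = √(p̂(1-p̂)/n) = √(0.205 · 0.795 / 158) = 0.03212

z* = 2.576
Margin = z* · SE = 2.576 · 0.03212 = 0.0827

CI: 0.205 ± 0.0827 = (0.122, 0.288)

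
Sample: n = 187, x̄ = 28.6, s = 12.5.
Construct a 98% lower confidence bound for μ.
μ ≥ 26.71

Lower bound (one-sided):
t* = 2.068 (one-sided for 98%)
Lower bound = x̄ - t* · s/√n = 28.6 - 2.068 · 12.5/√187 = 26.71

We are 98% confident that μ ≥ 26.71.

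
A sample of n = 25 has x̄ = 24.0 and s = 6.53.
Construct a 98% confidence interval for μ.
(20.75, 27.25)

t-interval (σ unknown):
df = n - 1 = 24
t* = 2.492 for 98% confidence

Margin of error = t* · s/√n = 2.492 · 6.53/√25 = 3.25

CI: (20.75, 27.25)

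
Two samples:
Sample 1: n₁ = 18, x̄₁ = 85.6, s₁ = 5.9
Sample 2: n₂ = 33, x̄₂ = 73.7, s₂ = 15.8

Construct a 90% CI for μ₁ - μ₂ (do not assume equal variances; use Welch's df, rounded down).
(6.72, 17.08)

Difference: x̄₁ - x̄₂ = 11.90
SE = √(s₁²/n₁ + s₂²/n₂) = √(5.9²/18 + 15.8²/33) = 3.0820
df = 44.93 → 44 (Welch–Satterthwaite, rounded down)
t* = 1.680

CI: 11.90 ± 1.680 · 3.0820 = 11.90 ± 5.18 = (6.72, 17.08)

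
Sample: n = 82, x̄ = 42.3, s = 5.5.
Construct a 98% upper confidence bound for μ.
μ ≤ 43.57

Upper bound (one-sided):
t* = 2.087 (one-sided for 98%)
Upper bound = x̄ + t* · s/√n = 42.3 + 2.087 · 5.5/√82 = 43.57

We are 98% confident that μ ≤ 43.57.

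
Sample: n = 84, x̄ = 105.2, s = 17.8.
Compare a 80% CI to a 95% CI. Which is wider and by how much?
95% CI is wider by 2.71

df = 83
80% CI: t* = 1.292, (102.69, 107.71), width = 2 · t* · s/√n = 5.02
95% CI: t* = 1.989, (101.34, 109.06), width = 2 · t* · s/√n = 7.73

The 95% CI is wider by 7.73 - 5.02 = 2.71.
Higher confidence requires a wider interval.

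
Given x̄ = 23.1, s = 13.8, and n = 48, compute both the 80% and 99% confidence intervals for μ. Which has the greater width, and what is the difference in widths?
99% CI is wider by 5.52

df = 47
80% CI: t* = 1.300, (20.51, 25.69), width = 2 · t* · s/√n = 5.18
99% CI: t* = 2.685, (17.75, 28.45), width = 2 · t* · s/√n = 10.70

The 99% CI is wider by 10.70 - 5.18 = 5.52.
Higher confidence requires a wider interval.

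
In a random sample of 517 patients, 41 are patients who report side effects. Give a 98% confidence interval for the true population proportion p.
(0.052, 0.107)

Proportion CI:
p̂ = 41/517 = 0.07930
SE = √(p̂(1-p̂)/n) = √(0.07930 · 0.92070 / 517) = 0.01188

z* = 2.326
Margin = z* · SE = 2.326 · 0.01188 = 0.0276

CI: 0.07930 ± 0.0276 = (0.052, 0.107)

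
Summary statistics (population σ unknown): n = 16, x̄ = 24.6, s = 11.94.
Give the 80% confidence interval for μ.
(20.60, 28.60)

t-interval (σ unknown):
df = n - 1 = 15
t* = 1.341 for 80% confidence

Margin of error = t* · s/√n = 1.341 · 11.94/√16 = 4.00

CI: (20.60, 28.60)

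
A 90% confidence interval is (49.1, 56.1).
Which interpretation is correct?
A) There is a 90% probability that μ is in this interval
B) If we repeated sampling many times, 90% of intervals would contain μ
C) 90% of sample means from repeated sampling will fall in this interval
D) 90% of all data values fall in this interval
B

A) Wrong — μ is fixed; the randomness lives in the interval, not in μ.
B) Correct — this is the frequentist long-run coverage interpretation.
C) Wrong — coverage applies to intervals containing μ, not to future x̄ values.
D) Wrong — a CI is about the parameter μ, not individual data values.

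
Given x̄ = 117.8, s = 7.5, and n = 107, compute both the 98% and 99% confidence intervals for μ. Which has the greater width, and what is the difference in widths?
99% CI is wider by 0.37

df = 106
98% CI: t* = 2.362, (116.09, 119.51), width = 2 · t* · s/√n = 3.43
99% CI: t* = 2.623, (115.90, 119.70), width = 2 · t* · s/√n = 3.80

The 99% CI is wider by 3.80 - 3.43 = 0.37.
Higher confidence requires a wider interval.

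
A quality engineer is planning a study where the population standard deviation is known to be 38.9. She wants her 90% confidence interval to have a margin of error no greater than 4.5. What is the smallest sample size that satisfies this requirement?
n ≥ 203

For margin E ≤ 4.5:
n ≥ (z* · σ / E)²
n ≥ (1.645 · 38.9 / 4.5)²
n ≥ 202.21

Minimum n = 203 (rounding up)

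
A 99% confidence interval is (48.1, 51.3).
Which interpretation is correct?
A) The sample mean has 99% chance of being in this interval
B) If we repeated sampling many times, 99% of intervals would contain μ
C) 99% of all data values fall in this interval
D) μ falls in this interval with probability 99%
B

A) Wrong — x̄ is observed and sits in the interval by construction.
B) Correct — this is the frequentist long-run coverage interpretation.
C) Wrong — a CI is about the parameter μ, not individual data values.
D) Wrong — μ is fixed; the randomness lives in the interval, not in μ.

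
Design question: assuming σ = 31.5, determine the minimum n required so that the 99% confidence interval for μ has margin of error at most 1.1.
n ≥ 5442

For margin E ≤ 1.1:
n ≥ (z* · σ / E)²
n ≥ (2.576 · 31.5 / 1.1)²
n ≥ 5441.61

Minimum n = 5442 (rounding up)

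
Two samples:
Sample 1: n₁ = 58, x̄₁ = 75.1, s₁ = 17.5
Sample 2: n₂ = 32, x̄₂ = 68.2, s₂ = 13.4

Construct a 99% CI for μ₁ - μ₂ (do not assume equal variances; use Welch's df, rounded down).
(-1.81, 15.61)

Difference: x̄₁ - x̄₂ = 6.90
SE = √(s₁²/n₁ + s₂²/n₂) = √(17.5²/58 + 13.4²/32) = 3.3002
df = 78.83 → 78 (Welch–Satterthwaite, rounded down)
t* = 2.640

CI: 6.90 ± 2.640 · 3.3002 = 6.90 ± 8.71 = (-1.81, 15.61)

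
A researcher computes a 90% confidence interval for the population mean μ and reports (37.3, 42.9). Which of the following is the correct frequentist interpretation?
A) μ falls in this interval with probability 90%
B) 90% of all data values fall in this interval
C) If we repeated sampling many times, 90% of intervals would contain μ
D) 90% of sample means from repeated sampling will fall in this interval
C

A) Wrong — μ is fixed; the randomness lives in the interval, not in μ.
B) Wrong — a CI is about the parameter μ, not individual data values.
C) Correct — this is the frequentist long-run coverage interpretation.
D) Wrong — coverage applies to intervals containing μ, not to future x̄ values.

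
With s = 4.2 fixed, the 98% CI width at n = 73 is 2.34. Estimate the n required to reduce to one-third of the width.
n ≈ 657

CI width ∝ 1/√n
To reduce width by factor 3, need √n to grow by 3 → need 3² = 9 times as many samples.

Current: n = 73, width = 2.34
New: n = 657, width ≈ 0.76

Width reduced by factor of 2.34/0.76 = 3.08.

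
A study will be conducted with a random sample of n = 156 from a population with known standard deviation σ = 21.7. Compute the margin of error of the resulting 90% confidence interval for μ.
Margin of error = 2.86

Margin of error = z* · σ/√n
= 1.645 · 21.7/√156
= 1.645 · 21.7/12.4900
= 2.86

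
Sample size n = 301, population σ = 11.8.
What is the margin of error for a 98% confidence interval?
Margin of error = 1.58

Margin of error = z* · σ/√n
= 2.326 · 11.8/√301
= 2.326 · 11.8/17.3494
= 1.58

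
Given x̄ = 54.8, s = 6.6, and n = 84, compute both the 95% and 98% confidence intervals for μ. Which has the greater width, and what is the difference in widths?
98% CI is wider by 0.56

df = 83
95% CI: t* = 1.989, (53.37, 56.23), width = 2 · t* · s/√n = 2.86
98% CI: t* = 2.372, (53.09, 56.51), width = 2 · t* · s/√n = 3.42

The 98% CI is wider by 3.42 - 2.86 = 0.56.
Higher confidence requires a wider interval.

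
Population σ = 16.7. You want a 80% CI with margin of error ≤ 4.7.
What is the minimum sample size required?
n ≥ 21

For margin E ≤ 4.7:
n ≥ (z* · σ / E)²
n ≥ (1.282 · 16.7 / 4.7)²
n ≥ 20.75

Minimum n = 21 (rounding up)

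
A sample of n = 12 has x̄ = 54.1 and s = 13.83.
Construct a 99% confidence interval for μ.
(41.70, 66.50)

t-interval (σ unknown):
df = n - 1 = 11
t* = 3.106 for 99% confidence

Margin of error = t* · s/√n = 3.106 · 13.83/√12 = 12.40

CI: (41.70, 66.50)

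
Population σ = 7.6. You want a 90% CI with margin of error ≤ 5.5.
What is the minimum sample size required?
n ≥ 6

For margin E ≤ 5.5:
n ≥ (z* · σ / E)²
n ≥ (1.645 · 7.6 / 5.5)²
n ≥ 5.17

Minimum n = 6 (rounding up)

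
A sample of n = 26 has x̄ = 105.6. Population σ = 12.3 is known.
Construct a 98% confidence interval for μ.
(99.99, 111.21)

z-interval (σ known):
z* = 2.326 for 98% confidence

Margin of error = z* · σ/√n = 2.326 · 12.3/√26 = 5.61

CI: (105.6 - 5.61, 105.6 + 5.61) = (99.99, 111.21)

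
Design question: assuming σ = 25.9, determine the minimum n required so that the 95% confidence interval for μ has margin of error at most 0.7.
n ≥ 5260

For margin E ≤ 0.7:
n ≥ (z* · σ / E)²
n ≥ (1.960 · 25.9 / 0.7)²
n ≥ 5259.15

Minimum n = 5260 (rounding up)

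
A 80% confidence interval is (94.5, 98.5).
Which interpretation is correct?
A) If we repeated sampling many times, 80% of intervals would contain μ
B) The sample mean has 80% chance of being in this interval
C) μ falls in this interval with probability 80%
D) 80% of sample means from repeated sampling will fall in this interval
A

A) Correct — this is the frequentist long-run coverage interpretation.
B) Wrong — x̄ is observed and sits in the interval by construction.
C) Wrong — μ is fixed; the randomness lives in the interval, not in μ.
D) Wrong — coverage applies to intervals containing μ, not to future x̄ values.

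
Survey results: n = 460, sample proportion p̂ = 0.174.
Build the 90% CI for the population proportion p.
(0.145, 0.203)

Proportion CI:
SE = √(p̂(1-p̂)/n) = √(0.174 · 0.826 / 460) = 0.01768

z* = 1.645
Margin = z* · SE = 1.645 · 0.01768 = 0.0291

CI: 0.174 ± 0.0291 = (0.145, 0.203)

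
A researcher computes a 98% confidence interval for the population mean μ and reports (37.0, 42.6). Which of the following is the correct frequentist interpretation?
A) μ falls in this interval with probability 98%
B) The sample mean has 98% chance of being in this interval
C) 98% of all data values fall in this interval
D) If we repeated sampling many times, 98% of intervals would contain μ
D

A) Wrong — μ is fixed; the randomness lives in the interval, not in μ.
B) Wrong — x̄ is observed and sits in the interval by construction.
C) Wrong — a CI is about the parameter μ, not individual data values.
D) Correct — this is the frequentist long-run coverage interpretation.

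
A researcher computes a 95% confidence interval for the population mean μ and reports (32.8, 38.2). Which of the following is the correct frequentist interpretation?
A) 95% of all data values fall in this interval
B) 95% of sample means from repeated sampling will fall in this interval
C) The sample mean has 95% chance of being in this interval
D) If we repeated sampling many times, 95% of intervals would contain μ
D

A) Wrong — a CI is about the parameter μ, not individual data values.
B) Wrong — coverage applies to intervals containing μ, not to future x̄ values.
C) Wrong — x̄ is observed and sits in the interval by construction.
D) Correct — this is the frequentist long-run coverage interpretation.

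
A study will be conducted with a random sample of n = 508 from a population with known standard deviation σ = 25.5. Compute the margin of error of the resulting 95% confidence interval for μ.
Margin of error = 2.22

Margin of error = z* · σ/√n
= 1.960 · 25.5/√508
= 1.960 · 25.5/22.5389
= 2.22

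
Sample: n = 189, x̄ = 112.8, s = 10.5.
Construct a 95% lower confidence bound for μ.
μ ≥ 111.54

Lower bound (one-sided):
t* = 1.653 (one-sided for 95%)
Lower bound = x̄ - t* · s/√n = 112.8 - 1.653 · 10.5/√189 = 111.54

We are 95% confident that μ ≥ 111.54.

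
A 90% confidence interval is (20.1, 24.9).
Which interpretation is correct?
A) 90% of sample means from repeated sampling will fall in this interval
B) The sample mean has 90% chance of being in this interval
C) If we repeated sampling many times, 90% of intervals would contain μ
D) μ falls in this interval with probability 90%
C

A) Wrong — coverage applies to intervals containing μ, not to future x̄ values.
B) Wrong — x̄ is observed and sits in the interval by construction.
C) Correct — this is the frequentist long-run coverage interpretation.
D) Wrong — μ is fixed; the randomness lives in the interval, not in μ.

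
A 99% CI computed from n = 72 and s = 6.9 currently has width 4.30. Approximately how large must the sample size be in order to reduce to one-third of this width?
n ≈ 648

CI width ∝ 1/√n
To reduce width by factor 3, need √n to grow by 3 → need 3² = 9 times as many samples.

Current: n = 72, width = 4.30
New: n = 648, width ≈ 1.40

Width reduced by factor of 4.30/1.40 = 3.07.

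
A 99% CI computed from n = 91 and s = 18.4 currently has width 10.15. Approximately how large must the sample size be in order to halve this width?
n ≈ 364

CI width ∝ 1/√n
To reduce width by factor 2, need √n to grow by 2 → need 2² = 4 times as many samples.

Current: n = 91, width = 10.15
New: n = 364, width ≈ 4.99

Width reduced by factor of 10.15/4.99 = 2.03.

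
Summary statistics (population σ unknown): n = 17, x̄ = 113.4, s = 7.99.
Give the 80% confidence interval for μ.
(110.81, 115.99)

t-interval (σ unknown):
df = n - 1 = 16
t* = 1.337 for 80% confidence

Margin of error = t* · s/√n = 1.337 · 7.99/√17 = 2.59

CI: (110.81, 115.99)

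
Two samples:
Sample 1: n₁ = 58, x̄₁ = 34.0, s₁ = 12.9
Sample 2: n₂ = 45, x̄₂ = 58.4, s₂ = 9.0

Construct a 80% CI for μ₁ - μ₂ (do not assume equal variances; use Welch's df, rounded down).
(-27.19, -21.61)

Difference: x̄₁ - x̄₂ = -24.40
SE = √(s₁²/n₁ + s₂²/n₂) = √(12.9²/58 + 9.0²/45) = 2.1608
df = 99.98 → 99 (Welch–Satterthwaite, rounded down)
t* = 1.290

CI: -24.40 ± 1.290 · 2.1608 = -24.40 ± 2.79 = (-27.19, -21.61)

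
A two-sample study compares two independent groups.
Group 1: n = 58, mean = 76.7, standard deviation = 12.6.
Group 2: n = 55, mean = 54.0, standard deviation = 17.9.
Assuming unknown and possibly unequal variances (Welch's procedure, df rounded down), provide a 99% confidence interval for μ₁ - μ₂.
(15.01, 30.39)

Difference: x̄₁ - x̄₂ = 22.70
SE = √(s₁²/n₁ + s₂²/n₂) = √(12.6²/58 + 17.9²/55) = 2.9262
df = 96.49 → 96 (Welch–Satterthwaite, rounded down)
t* = 2.628

CI: 22.70 ± 2.628 · 2.9262 = 22.70 ± 7.69 = (15.01, 30.39)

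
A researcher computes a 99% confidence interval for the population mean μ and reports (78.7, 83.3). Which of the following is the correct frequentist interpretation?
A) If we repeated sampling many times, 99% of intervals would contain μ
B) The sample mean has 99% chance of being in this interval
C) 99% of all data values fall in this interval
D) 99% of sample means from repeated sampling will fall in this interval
A

A) Correct — this is the frequentist long-run coverage interpretation.
B) Wrong — x̄ is observed and sits in the interval by construction.
C) Wrong — a CI is about the parameter μ, not individual data values.
D) Wrong — coverage applies to intervals containing μ, not to future x̄ values.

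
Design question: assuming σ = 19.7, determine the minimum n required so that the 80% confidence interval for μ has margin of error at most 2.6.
n ≥ 95

For margin E ≤ 2.6:
n ≥ (z* · σ / E)²
n ≥ (1.282 · 19.7 / 2.6)²
n ≥ 94.35

Minimum n = 95 (rounding up)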